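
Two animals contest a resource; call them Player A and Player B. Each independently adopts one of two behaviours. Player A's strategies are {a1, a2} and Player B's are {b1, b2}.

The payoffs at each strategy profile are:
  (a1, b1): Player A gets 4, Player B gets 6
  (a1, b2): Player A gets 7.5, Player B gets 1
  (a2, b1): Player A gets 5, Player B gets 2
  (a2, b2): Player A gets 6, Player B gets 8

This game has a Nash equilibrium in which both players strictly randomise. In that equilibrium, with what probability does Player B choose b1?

Let y be the probability that Player B plays b1. In a completely mixed equilibrium, Player A must be indifferent between a1 and a2.
Player A's expected payoff from a1 is 4y + 7.5(1−y); from a2 it is 5y + 6(1−y).
Setting these equal: −3.5y + 7.5 = −y + 6, so y = 3/5.

3/5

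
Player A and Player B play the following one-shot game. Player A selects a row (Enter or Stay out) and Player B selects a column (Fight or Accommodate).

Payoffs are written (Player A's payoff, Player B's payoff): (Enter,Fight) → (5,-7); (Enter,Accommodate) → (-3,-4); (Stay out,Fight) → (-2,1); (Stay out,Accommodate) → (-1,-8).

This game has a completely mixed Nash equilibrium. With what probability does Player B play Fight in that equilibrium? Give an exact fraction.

2/9

Let q be the probability that Player B plays Fight. In a completely mixed equilibrium, Player A must be indifferent between Enter and Stay out.
Player A's expected payoff from Enter is 5q − 3(1−q); from Stay out it is −2q − (1−q).
Setting these equal: 8q − 3 = −q − 1, so q = 2/9.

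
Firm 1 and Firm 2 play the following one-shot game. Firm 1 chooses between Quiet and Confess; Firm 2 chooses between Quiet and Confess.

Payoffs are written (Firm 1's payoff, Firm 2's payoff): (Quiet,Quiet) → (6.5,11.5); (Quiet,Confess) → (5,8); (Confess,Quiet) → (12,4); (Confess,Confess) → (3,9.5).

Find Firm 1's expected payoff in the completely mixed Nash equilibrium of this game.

First find q, the probability Firm 2 plays Quiet, from Firm 1's indifference between Quiet and Confess: 6.5q + 5(1−q) = 12q + 3(1−q), giving q = 4/15.
Since Firm 1 is indifferent in equilibrium, Firm 1's expected payoff equals the payoff from either row against (4/15, 11/15). Using Quiet: 6.5(4/15) + 5(11/15) = 27/5.

27/5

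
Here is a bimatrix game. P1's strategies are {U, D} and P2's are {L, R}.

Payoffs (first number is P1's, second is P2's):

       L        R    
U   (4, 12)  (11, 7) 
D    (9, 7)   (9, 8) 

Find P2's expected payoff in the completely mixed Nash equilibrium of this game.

First find x, the probability P1 plays U, from P2's indifference between L and R: 12x + 7(1−x) = 7x + 8(1−x), giving x = 1/6.
Since P2 is indifferent in equilibrium, P2's expected payoff equals the payoff from either column against (1/6, 5/6). Using L: 12(1/6) + 7(5/6) = 47/6.

47/6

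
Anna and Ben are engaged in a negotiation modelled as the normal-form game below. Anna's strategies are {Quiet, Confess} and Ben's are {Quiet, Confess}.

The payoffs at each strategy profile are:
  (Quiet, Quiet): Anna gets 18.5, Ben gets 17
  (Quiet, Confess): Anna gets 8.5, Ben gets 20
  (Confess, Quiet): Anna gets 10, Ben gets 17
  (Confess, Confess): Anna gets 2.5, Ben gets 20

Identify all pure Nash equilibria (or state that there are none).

(Quiet, Quiet): Ben prefers Confess (20 > 17) — not an equilibrium.
(Quiet, Confess): Anna gets 8.5 ≥ 2.5 from Confess, and Ben gets 20 ≥ 17 from Quiet — Nash equilibrium.
(Confess, Quiet): Anna prefers Quiet (18.5 > 10); Ben prefers Confess (20 > 17) — not an equilibrium.
(Confess, Confess): Anna prefers Quiet (8.5 > 2.5) — not an equilibrium.

(Quiet, Confess)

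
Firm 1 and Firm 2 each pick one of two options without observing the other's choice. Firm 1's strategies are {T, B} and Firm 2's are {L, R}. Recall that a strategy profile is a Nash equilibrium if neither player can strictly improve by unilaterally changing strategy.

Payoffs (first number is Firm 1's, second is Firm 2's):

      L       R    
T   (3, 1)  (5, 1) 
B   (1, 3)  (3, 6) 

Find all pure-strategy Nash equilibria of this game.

(T, L): Firm 1 gets 3 ≥ 1 from B, and Firm 2 gets 1 ≥ 1 from R — Nash equilibrium.
(T, R): Firm 1 gets 5 ≥ 3 from B, and Firm 2 gets 1 ≥ 1 from L — Nash equilibrium.
(B, L): Firm 1 prefers T (3 > 1); Firm 2 prefers R (6 > 3) — not an equilibrium.
(B, R): Firm 1 prefers T (5 > 3) — not an equilibrium.

(T, L) and (T, R)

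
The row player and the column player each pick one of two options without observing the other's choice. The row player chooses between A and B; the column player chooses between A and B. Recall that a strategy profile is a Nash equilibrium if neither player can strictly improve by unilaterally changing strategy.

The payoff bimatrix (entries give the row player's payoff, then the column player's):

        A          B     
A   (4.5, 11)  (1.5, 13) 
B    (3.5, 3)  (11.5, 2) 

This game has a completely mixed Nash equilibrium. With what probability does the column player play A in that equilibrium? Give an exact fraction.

10/11

Let c be the probability that the column player plays A. In a completely mixed equilibrium, the row player must be indifferent between A and B.
The row player's expected payoff from A is 4.5c + 1.5(1−c); from B it is 3.5c + 11.5(1−c).
Setting these equal: 3c + 1.5 = −8c + 11.5, so c = 10/11.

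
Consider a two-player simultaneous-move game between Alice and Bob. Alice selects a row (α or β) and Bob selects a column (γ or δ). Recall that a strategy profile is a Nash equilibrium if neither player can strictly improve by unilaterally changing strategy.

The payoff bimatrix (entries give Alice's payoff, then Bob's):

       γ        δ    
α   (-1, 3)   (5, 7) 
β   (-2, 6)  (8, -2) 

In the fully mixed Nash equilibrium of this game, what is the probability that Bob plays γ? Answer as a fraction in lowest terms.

3/4

Let y be the probability that Bob plays γ. In a completely mixed equilibrium, Alice must be indifferent between α and β.
Alice's expected payoff from α is −y + 5(1−y); from β it is −2y + 8(1−y).
Setting these equal: −6y + 5 = −10y + 8, so y = 3/4.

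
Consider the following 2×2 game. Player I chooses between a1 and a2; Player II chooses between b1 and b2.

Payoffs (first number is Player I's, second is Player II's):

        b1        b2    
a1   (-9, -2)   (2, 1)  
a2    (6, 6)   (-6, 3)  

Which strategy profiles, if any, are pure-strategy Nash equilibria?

(a1, b2) and (a2, b1)

(a1, b1): Player I prefers a2 (6 > -9); Player II prefers b2 (1 > -2) — not an equilibrium.
(a1, b2): Player I gets 2 ≥ -6 from a2, and Player II gets 1 ≥ -2 from b1 — Nash equilibrium.
(a2, b1): Player I gets 6 ≥ -9 from a1, and Player II gets 6 ≥ 3 from b2 — Nash equilibrium.
(a2, b2): Player I prefers a1 (2 > -6); Player II prefers b1 (6 > 3) — not an equilibrium.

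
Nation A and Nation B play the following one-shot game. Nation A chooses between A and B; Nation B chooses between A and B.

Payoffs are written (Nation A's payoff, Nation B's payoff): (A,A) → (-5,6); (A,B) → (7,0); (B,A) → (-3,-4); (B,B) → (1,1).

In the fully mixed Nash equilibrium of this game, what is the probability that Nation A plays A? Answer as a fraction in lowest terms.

Let r be the probability that Nation A plays A. In a completely mixed equilibrium, Nation B must be indifferent between A and B.
Nation B's expected payoff from A is 6r − 4(1−r); from B it is (1−r).
Setting these equal: 10r − 4 = −r + 1, so r = 5/11.

5/11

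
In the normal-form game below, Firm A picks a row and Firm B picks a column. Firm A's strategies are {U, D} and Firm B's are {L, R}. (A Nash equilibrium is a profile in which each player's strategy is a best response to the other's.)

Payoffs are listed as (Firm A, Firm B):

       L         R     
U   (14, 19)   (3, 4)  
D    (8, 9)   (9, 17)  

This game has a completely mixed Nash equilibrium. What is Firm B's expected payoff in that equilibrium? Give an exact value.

First find x, the probability Firm A plays U, from Firm B's indifference between L and R: 19x + 9(1−x) = 4x + 17(1−x), giving x = 8/23.
Since Firm B is indifferent in equilibrium, Firm B's expected payoff equals the payoff from either column against (8/23, 15/23). Using L: 19(8/23) + 9(15/23) = 287/23.

287/23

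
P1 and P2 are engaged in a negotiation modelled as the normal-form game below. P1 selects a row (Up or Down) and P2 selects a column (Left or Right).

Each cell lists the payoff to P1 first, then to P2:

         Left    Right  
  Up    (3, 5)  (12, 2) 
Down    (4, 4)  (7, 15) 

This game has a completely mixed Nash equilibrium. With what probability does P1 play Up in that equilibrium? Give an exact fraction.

Let r be the probability that P1 plays Up. In a completely mixed equilibrium, P2 must be indifferent between Left and Right.
P2's expected payoff from Left is 5r + 4(1−r); from Right it is 2r + 15(1−r).
Setting these equal: r + 4 = −13r + 15, so r = 11/14.

11/14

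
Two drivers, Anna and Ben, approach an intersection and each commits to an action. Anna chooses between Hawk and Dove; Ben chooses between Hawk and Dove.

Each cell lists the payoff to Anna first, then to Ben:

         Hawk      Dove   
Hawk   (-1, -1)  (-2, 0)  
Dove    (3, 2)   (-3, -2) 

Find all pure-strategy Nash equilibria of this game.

(Hawk, Dove) and (Dove, Hawk)

(Hawk, Hawk): Anna prefers Dove (3 > -1); Ben prefers Dove (0 > -1) — not an equilibrium.
(Hawk, Dove): Anna gets -2 ≥ -3 from Dove, and Ben gets 0 ≥ -1 from Hawk — Nash equilibrium.
(Dove, Hawk): Anna gets 3 ≥ -1 from Hawk, and Ben gets 2 ≥ -2 from Dove — Nash equilibrium.
(Dove, Dove): Anna prefers Hawk (-2 > -3); Ben prefers Hawk (2 > -2) — not an equilibrium.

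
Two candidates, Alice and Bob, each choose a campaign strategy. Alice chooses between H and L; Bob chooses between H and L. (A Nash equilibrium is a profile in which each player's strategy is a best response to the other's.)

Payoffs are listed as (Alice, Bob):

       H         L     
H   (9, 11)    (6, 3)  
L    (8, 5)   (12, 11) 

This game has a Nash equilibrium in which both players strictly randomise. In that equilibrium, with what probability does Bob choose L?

Let c be the probability that Bob plays H. In a completely mixed equilibrium, Alice must be indifferent between H and L.
Alice's expected payoff from H is 9c + 6(1−c); from L it is 8c + 12(1−c).
Setting these equal: 3c + 6 = −4c + 12, so c = 6/7.
Therefore Bob plays L with probability 1 − 6/7 = 1/7.

1/7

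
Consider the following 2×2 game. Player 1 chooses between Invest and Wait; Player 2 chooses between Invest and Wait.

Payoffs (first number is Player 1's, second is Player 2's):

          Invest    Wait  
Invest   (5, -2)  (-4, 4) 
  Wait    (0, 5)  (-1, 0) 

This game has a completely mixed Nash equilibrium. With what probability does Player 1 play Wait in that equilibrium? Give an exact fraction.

6/11

Let x be the probability that Player 1 plays Invest. In a completely mixed equilibrium, Player 2 must be indifferent between Invest and Wait.
Player 2's expected payoff from Invest is −2x + 5(1−x); from Wait it is 4x.
Setting these equal: −7x + 5 = 4x, so x = 5/11.
Therefore Player 1 plays Wait with probability 1 − 5/11 = 6/11.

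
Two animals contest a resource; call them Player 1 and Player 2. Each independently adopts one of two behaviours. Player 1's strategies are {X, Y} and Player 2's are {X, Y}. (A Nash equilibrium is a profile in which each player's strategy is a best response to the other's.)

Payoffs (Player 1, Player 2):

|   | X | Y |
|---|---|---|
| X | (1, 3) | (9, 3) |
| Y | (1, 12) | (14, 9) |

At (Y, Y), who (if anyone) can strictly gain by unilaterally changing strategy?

Player 1 at (Y, Y) earns 14; deviating to X yields 9 — not better.
Player 2 earns 9; deviating to X yields 12 — a strict improvement.
Only Player 2 has a strictly profitable deviation.

Player 2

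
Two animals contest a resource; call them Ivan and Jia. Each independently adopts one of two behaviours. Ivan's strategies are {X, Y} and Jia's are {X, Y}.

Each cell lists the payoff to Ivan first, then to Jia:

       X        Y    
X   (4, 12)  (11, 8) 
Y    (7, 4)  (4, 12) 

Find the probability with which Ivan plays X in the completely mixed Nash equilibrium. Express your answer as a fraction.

Let r be the probability that Ivan plays X. In a completely mixed equilibrium, Jia must be indifferent between X and Y.
Jia's expected payoff from X is 12r + 4(1−r); from Y it is 8r + 12(1−r).
Setting these equal: 8r + 4 = −4r + 12, so r = 2/3.

2/3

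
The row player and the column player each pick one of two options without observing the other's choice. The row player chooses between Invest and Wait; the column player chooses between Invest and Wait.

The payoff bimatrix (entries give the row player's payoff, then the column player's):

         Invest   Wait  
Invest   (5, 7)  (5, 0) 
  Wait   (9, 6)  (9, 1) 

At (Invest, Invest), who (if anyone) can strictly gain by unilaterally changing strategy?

The row player

The row player at (Invest, Invest) earns 5; deviating to Wait yields 9 — a strict improvement.
The column player earns 7; deviating to Wait yields 0 — not better.
Only the row player has a strictly profitable deviation.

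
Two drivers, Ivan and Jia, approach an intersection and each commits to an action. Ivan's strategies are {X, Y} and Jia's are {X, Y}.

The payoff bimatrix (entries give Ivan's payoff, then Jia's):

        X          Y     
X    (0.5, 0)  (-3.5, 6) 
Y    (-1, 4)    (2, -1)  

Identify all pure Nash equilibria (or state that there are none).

(X, X): Jia prefers Y (6 > 0) — not an equilibrium.
(X, Y): Ivan prefers Y (2 > -3.5) — not an equilibrium.
(Y, X): Ivan prefers X (0.5 > -1) — not an equilibrium.
(Y, Y): Jia prefers X (4 > -1) — not an equilibrium.

none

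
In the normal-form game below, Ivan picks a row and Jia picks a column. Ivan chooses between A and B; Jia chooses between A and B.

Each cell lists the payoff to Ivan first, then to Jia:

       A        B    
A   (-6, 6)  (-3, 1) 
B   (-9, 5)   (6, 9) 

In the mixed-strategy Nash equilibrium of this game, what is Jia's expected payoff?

First find p, the probability Ivan plays A, from Jia's indifference between A and B: 6p + 5(1−p) = p + 9(1−p), giving p = 4/9.
Since Jia is indifferent in equilibrium, Jia's expected payoff equals the payoff from either column against (4/9, 5/9). Using A: 6(4/9) + 5(5/9) = 49/9.

49/9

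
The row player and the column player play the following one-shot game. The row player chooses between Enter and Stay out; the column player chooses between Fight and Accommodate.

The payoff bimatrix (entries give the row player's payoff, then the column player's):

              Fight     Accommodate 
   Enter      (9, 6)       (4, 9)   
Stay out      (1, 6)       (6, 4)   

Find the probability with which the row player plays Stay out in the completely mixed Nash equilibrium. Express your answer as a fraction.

Let r be the probability that the row player plays Enter. In a completely mixed equilibrium, the column player must be indifferent between Fight and Accommodate.
The column player's expected payoff from Fight is 6r + 6(1−r); from Accommodate it is 9r + 4(1−r).
Setting these equal: 6 = 5r + 4, so r = 2/5.
Therefore the row player plays Stay out with probability 1 − 2/5 = 3/5.

3/5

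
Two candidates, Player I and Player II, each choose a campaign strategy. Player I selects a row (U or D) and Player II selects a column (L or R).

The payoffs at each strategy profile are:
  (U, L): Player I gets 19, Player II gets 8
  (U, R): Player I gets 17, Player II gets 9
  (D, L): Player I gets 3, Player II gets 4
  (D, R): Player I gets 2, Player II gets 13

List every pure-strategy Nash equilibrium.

(U, L): Player II prefers R (9 > 8) — not an equilibrium.
(U, R): Player I gets 17 ≥ 2 from D, and Player II gets 9 ≥ 8 from L — Nash equilibrium.
(D, L): Player I prefers U (19 > 3); Player II prefers R (13 > 4) — not an equilibrium.
(D, R): Player I prefers U (17 > 2) — not an equilibrium.

(U, R)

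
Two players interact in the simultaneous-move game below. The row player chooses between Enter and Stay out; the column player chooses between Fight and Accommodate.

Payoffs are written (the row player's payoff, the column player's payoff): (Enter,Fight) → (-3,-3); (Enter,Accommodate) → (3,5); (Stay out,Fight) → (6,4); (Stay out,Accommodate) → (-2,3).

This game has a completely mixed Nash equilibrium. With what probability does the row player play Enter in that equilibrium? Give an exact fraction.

Let p be the probability that the row player plays Enter. In a completely mixed equilibrium, the column player must be indifferent between Fight and Accommodate.
The column player's expected payoff from Fight is −3p + 4(1−p); from Accommodate it is 5p + 3(1−p).
Setting these equal: −7p + 4 = 2p + 3, so p = 1/9.

1/9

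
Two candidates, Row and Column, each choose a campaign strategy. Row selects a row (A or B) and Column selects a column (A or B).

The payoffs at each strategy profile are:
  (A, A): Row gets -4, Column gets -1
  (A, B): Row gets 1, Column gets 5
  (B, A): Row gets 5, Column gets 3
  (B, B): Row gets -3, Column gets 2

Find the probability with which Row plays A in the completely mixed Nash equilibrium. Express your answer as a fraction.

Let r be the probability that Row plays A. In a completely mixed equilibrium, Column must be indifferent between A and B.
Column's expected payoff from A is −r + 3(1−r); from B it is 5r + 2(1−r).
Setting these equal: −4r + 3 = 3r + 2, so r = 1/7.

1/7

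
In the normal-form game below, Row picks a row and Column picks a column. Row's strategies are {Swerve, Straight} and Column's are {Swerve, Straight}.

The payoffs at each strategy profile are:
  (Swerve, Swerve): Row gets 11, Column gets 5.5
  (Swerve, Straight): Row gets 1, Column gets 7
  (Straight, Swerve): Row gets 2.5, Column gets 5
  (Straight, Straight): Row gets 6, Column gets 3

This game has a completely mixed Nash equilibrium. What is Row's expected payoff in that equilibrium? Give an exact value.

127/27

First find q, the probability Column plays Swerve, from Row's indifference between Swerve and Straight: 11q + (1−q) = 2.5q + 6(1−q), giving q = 10/27.
Since Row is indifferent in equilibrium, Row's expected payoff equals the payoff from either row against (10/27, 17/27). Using Swerve: 11(10/27) + (17/27) = 127/27.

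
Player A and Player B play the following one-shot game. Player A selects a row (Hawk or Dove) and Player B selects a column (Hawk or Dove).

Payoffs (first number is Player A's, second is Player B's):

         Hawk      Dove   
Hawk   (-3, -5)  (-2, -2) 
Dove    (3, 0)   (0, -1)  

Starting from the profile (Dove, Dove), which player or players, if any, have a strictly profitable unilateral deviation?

Player B

Player A at (Dove, Dove) earns 0; deviating to Hawk yields -2 — not better.
Player B earns -1; deviating to Hawk yields 0 — a strict improvement.
Only Player B has a strictly profitable deviation.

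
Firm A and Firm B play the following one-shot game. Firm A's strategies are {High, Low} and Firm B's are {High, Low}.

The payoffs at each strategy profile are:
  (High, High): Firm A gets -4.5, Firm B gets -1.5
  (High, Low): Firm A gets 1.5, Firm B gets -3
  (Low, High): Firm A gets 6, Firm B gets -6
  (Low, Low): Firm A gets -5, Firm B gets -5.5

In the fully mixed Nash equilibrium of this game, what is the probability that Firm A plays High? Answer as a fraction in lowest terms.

1/4

Let r be the probability that Firm A plays High. In a completely mixed equilibrium, Firm B must be indifferent between High and Low.
Firm B's expected payoff from High is −1.5r − 6(1−r); from Low it is −3r − 5.5(1−r).
Setting these equal: 4.5r − 6 = 2.5r − 5.5, so r = 1/4.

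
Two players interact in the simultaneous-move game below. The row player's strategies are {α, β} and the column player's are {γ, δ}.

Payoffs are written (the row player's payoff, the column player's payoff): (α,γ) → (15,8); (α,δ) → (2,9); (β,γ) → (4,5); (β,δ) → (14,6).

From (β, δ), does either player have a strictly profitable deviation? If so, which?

Neither

The row player at (β, δ) earns 14; deviating to α yields 2 — not better.
The column player earns 6; deviating to γ yields 5 — not better.
Neither player can strictly improve; the profile is a Nash equilibrium.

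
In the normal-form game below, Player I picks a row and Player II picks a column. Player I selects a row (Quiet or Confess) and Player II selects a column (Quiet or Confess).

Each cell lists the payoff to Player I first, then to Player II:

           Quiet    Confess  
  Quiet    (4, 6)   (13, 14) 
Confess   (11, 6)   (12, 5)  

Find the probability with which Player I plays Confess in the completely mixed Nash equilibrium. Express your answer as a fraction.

Let p be the probability that Player I plays Quiet. In a completely mixed equilibrium, Player II must be indifferent between Quiet and Confess.
Player II's expected payoff from Quiet is 6p + 6(1−p); from Confess it is 14p + 5(1−p).
Setting these equal: 6 = 9p + 5, so p = 1/9.
Therefore Player I plays Confess with probability 1 − 1/9 = 8/9.

8/9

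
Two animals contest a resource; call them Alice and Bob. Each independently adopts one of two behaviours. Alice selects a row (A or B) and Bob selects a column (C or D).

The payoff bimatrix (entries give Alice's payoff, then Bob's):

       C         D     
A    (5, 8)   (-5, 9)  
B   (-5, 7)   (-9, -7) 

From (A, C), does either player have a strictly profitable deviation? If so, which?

Bob

Alice at (A, C) earns 5; deviating to B yields -5 — not better.
Bob earns 8; deviating to D yields 9 — a strict improvement.
Only Bob has a strictly profitable deviation.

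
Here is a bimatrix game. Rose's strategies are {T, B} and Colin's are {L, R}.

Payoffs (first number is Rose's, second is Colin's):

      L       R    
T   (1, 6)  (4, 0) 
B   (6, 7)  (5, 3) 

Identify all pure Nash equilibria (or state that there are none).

(B, L)

(T, L): Rose prefers B (6 > 1) — not an equilibrium.
(T, R): Rose prefers B (5 > 4); Colin prefers L (6 > 0) — not an equilibrium.
(B, L): Rose gets 6 ≥ 1 from T, and Colin gets 7 ≥ 3 from R — Nash equilibrium.
(B, R): Colin prefers L (7 > 3) — not an equilibrium.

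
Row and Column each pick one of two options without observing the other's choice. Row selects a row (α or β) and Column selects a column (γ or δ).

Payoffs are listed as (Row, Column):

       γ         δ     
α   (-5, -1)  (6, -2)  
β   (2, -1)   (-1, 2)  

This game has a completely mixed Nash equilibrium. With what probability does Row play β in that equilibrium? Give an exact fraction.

1/4

Let x be the probability that Row plays α. In a completely mixed equilibrium, Column must be indifferent between γ and δ.
Column's expected payoff from γ is −x − (1−x); from δ it is −2x + 2(1−x).
Setting these equal: -1 = −4x + 2, so x = 3/4.
Therefore Row plays β with probability 1 − 3/4 = 1/4.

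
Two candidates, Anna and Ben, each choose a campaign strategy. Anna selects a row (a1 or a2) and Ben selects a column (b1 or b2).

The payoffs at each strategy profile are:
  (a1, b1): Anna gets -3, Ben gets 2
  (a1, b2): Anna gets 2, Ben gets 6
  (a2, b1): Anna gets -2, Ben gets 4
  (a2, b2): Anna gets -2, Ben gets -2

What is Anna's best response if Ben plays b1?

a2

Against b1, Anna earns -3 from a1 and -2 from a2.
So a2 is the best response.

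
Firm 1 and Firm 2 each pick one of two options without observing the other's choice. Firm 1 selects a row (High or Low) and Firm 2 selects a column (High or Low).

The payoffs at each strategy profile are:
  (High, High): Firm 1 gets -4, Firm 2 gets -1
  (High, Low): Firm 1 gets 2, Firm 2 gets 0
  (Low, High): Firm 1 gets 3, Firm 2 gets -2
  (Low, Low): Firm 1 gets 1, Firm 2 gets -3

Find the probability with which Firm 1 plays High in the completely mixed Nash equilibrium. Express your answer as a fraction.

1/2

Let x be the probability that Firm 1 plays High. In a completely mixed equilibrium, Firm 2 must be indifferent between High and Low.
Firm 2's expected payoff from High is −x − 2(1−x); from Low it is −3(1−x).
Setting these equal: x − 2 = 3x − 3, so x = 1/2.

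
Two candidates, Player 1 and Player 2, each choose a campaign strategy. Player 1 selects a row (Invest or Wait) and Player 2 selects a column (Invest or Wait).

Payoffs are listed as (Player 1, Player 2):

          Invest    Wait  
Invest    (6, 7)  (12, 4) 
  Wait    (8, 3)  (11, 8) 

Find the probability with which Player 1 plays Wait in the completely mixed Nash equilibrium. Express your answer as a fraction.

3/8

Let p be the probability that Player 1 plays Invest. In a completely mixed equilibrium, Player 2 must be indifferent between Invest and Wait.
Player 2's expected payoff from Invest is 7p + 3(1−p); from Wait it is 4p + 8(1−p).
Setting these equal: 4p + 3 = −4p + 8, so p = 5/8.
Therefore Player 1 plays Wait with probability 1 − 5/8 = 3/8.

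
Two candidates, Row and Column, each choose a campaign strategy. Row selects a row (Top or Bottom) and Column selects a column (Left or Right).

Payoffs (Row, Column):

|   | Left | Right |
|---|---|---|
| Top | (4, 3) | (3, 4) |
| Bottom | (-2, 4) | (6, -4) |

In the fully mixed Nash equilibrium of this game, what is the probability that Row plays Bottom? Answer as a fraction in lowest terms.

Let r be the probability that Row plays Top. In a completely mixed equilibrium, Column must be indifferent between Left and Right.
Column's expected payoff from Left is 3r + 4(1−r); from Right it is 4r − 4(1−r).
Setting these equal: −r + 4 = 8r − 4, so r = 8/9.
Therefore Row plays Bottom with probability 1 − 8/9 = 1/9.

1/9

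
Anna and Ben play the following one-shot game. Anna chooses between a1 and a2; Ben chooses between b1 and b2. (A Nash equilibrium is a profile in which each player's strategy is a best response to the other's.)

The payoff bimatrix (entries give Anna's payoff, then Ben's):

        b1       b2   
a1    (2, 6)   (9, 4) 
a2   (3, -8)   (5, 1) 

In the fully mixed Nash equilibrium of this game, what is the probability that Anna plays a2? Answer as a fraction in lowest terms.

2/11

Let p be the probability that Anna plays a1. In a completely mixed equilibrium, Ben must be indifferent between b1 and b2.
Ben's expected payoff from b1 is 6p − 8(1−p); from b2 it is 4p + (1−p).
Setting these equal: 14p − 8 = 3p + 1, so p = 9/11.
Therefore Anna plays a2 with probability 1 − 9/11 = 2/11.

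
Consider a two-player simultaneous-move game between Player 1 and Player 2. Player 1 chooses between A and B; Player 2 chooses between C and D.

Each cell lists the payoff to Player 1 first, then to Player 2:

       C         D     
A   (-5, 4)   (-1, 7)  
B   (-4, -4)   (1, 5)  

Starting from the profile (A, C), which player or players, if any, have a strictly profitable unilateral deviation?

Player 1 at (A, C) earns -5; deviating to B yields -4 — a strict improvement.
Player 2 earns 4; deviating to D yields 7 — a strict improvement.
Both Player 1 and Player 2 have strictly profitable deviations.

Both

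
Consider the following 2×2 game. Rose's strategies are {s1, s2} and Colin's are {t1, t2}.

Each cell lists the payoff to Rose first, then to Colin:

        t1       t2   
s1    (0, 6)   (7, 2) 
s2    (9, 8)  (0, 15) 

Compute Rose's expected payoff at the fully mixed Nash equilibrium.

First find y, the probability Colin plays t1, from Rose's indifference between s1 and s2: 7(1−y) = 9y, giving y = 7/16.
Since Rose is indifferent in equilibrium, Rose's expected payoff equals the payoff from either row against (7/16, 9/16). Using s1: 7(9/16) = 63/16.

63/16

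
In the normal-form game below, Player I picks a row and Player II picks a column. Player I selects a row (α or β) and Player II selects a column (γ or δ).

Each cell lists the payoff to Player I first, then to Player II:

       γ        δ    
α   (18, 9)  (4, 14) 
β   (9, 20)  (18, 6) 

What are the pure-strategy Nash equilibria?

(α, γ): Player II prefers δ (14 > 9) — not an equilibrium.
(α, δ): Player I prefers β (18 > 4) — not an equilibrium.
(β, γ): Player I prefers α (18 > 9) — not an equilibrium.
(β, δ): Player II prefers γ (20 > 6) — not an equilibrium.

none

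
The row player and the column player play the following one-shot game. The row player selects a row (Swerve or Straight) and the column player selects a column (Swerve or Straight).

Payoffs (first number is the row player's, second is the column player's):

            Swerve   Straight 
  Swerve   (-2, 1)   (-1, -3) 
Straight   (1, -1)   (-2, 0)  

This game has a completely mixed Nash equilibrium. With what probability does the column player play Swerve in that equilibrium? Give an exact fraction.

Let c be the probability that the column player plays Swerve. In a completely mixed equilibrium, the row player must be indifferent between Swerve and Straight.
The row player's expected payoff from Swerve is −2c − (1−c); from Straight it is c − 2(1−c).
Setting these equal: −c − 1 = 3c − 2, so c = 1/4.

1/4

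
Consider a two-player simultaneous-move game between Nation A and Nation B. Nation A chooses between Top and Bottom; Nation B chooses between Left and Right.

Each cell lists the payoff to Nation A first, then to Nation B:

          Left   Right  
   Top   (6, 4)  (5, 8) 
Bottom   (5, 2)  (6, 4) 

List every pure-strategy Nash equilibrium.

(Top, Left): Nation B prefers Right (8 > 4) — not an equilibrium.
(Top, Right): Nation A prefers Bottom (6 > 5) — not an equilibrium.
(Bottom, Left): Nation A prefers Top (6 > 5); Nation B prefers Right (4 > 2) — not an equilibrium.
(Bottom, Right): Nation A gets 6 ≥ 5 from Top, and Nation B gets 4 ≥ 2 from Left — Nash equilibrium.

(Bottom, Right)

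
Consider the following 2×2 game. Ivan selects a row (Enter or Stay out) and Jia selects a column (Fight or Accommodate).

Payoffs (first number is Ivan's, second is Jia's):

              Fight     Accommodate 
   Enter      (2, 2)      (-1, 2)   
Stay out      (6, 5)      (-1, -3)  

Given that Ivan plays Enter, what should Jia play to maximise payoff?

Against Enter, Jia earns 2 from Fight and 2 from Accommodate.
So either strategy is a best response.

either — both Fight and Accommodate are best responses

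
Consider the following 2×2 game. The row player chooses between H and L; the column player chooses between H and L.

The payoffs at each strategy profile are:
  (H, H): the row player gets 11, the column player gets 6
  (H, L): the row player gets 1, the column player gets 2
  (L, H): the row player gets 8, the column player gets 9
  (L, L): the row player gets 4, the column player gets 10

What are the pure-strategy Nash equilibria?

(H, H) and (L, L)

(H, H): the row player gets 11 ≥ 8 from L, and the column player gets 6 ≥ 2 from L — Nash equilibrium.
(H, L): the row player prefers L (4 > 1); the column player prefers H (6 > 2) — not an equilibrium.
(L, H): the row player prefers H (11 > 8); the column player prefers L (10 > 9) — not an equilibrium.
(L, L): the row player gets 4 ≥ 1 from H, and the column player gets 10 ≥ 9 from H — Nash equilibrium.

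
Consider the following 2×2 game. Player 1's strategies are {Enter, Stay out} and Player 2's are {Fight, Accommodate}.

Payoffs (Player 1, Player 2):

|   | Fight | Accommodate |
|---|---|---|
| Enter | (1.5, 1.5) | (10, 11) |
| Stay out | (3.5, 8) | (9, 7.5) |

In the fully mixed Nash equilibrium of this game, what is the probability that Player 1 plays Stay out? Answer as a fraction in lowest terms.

Let p be the probability that Player 1 plays Enter. In a completely mixed equilibrium, Player 2 must be indifferent between Fight and Accommodate.
Player 2's expected payoff from Fight is 1.5p + 8(1−p); from Accommodate it is 11p + 7.5(1−p).
Setting these equal: −6.5p + 8 = 3.5p + 7.5, so p = 1/20.
Therefore Player 1 plays Stay out with probability 1 − 1/20 = 19/20.

19/20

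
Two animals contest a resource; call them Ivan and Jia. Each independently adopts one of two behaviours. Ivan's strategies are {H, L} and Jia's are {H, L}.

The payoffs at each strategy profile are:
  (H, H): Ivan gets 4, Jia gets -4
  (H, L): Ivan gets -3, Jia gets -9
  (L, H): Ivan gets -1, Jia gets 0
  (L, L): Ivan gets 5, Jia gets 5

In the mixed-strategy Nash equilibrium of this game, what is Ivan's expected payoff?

First find q, the probability Jia plays H, from Ivan's indifference between H and L: 4q − 3(1−q) = −q + 5(1−q), giving q = 8/13.
Since Ivan is indifferent in equilibrium, Ivan's expected payoff equals the payoff from either row against (8/13, 5/13). Using H: 4(8/13) − 3(5/13) = 17/13.

17/13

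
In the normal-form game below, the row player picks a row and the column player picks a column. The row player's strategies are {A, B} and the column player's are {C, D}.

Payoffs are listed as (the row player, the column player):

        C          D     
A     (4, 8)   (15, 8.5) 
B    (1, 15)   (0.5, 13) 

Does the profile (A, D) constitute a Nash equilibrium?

At (A, D), the row player earns 15; switching to B would give 0.5, so the row player has no profitable deviation.
The column player earns 8.5; switching to C would give 8, so the column player has no profitable deviation.
Neither player can gain by a unilateral deviation, so this profile is a Nash equilibrium.

Yes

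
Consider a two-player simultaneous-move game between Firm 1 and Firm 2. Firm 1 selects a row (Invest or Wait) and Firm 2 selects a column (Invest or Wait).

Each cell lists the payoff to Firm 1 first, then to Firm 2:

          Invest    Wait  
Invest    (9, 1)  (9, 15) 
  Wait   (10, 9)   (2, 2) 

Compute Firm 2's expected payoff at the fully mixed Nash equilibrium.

First find p, the probability Firm 1 plays Invest, from Firm 2's indifference between Invest and Wait: p + 9(1−p) = 15p + 2(1−p), giving p = 1/3.
Since Firm 2 is indifferent in equilibrium, Firm 2's expected payoff equals the payoff from either column against (1/3, 2/3). Using Invest: (1/3) + 9(2/3) = 19/3.

19/3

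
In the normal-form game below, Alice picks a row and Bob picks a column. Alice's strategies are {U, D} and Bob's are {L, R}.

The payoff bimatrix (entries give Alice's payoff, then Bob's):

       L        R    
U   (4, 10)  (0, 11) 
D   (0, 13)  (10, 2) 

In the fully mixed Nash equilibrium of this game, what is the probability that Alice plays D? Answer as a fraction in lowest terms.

1/12

Let x be the probability that Alice plays U. In a completely mixed equilibrium, Bob must be indifferent between L and R.
Bob's expected payoff from L is 10x + 13(1−x); from R it is 11x + 2(1−x).
Setting these equal: −3x + 13 = 9x + 2, so x = 11/12.
Therefore Alice plays D with probability 1 − 11/12 = 1/12.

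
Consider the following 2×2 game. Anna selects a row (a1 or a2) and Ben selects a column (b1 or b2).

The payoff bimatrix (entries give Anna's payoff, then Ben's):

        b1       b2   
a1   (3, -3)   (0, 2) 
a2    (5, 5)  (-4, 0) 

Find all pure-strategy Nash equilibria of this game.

(a1, b2) and (a2, b1)

(a1, b1): Anna prefers a2 (5 > 3); Ben prefers b2 (2 > -3) — not an equilibrium.
(a1, b2): Anna gets 0 ≥ -4 from a2, and Ben gets 2 ≥ -3 from b1 — Nash equilibrium.
(a2, b1): Anna gets 5 ≥ 3 from a1, and Ben gets 5 ≥ 0 from b2 — Nash equilibrium.
(a2, b2): Anna prefers a1 (0 > -4); Ben prefers b1 (5 > 0) — not an equilibrium.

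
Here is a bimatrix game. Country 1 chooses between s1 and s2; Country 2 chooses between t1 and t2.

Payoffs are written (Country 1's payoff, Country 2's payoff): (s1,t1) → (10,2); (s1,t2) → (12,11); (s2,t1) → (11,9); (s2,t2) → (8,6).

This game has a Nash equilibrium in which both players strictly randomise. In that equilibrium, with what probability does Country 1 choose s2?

Let p be the probability that Country 1 plays s1. In a completely mixed equilibrium, Country 2 must be indifferent between t1 and t2.
Country 2's expected payoff from t1 is 2p + 9(1−p); from t2 it is 11p + 6(1−p).
Setting these equal: −7p + 9 = 5p + 6, so p = 1/4.
Therefore Country 1 plays s2 with probability 1 − 1/4 = 3/4.

3/4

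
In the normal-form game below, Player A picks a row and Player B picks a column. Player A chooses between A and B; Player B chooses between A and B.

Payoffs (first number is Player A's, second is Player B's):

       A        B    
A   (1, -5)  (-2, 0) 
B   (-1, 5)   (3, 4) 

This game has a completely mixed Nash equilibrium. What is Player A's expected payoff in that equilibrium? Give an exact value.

1/7

First find q, the probability Player B plays A, from Player A's indifference between A and B: q − 2(1−q) = −q + 3(1−q), giving q = 5/7.
Since Player A is indifferent in equilibrium, Player A's expected payoff equals the payoff from either row against (5/7, 2/7). Using A: (5/7) − 2(2/7) = 1/7.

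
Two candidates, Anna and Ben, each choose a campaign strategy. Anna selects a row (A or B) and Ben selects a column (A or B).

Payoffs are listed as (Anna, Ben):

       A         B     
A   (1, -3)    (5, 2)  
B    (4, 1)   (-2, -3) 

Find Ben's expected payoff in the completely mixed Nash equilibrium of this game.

First find p, the probability Anna plays A, from Ben's indifference between A and B: −3p + (1−p) = 2p − 3(1−p), giving p = 4/9.
Since Ben is indifferent in equilibrium, Ben's expected payoff equals the payoff from either column against (4/9, 5/9). Using A: −3(4/9) + (5/9) = -7/9.

-7/9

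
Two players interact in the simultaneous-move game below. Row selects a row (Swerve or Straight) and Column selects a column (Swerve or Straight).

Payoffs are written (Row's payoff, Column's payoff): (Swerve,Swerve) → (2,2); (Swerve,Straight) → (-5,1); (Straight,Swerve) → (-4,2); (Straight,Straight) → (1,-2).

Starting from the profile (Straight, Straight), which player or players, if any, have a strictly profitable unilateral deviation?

Column

Row at (Straight, Straight) earns 1; deviating to Swerve yields -5 — not better.
Column earns -2; deviating to Swerve yields 2 — a strict improvement.
Only Column has a strictly profitable deviation.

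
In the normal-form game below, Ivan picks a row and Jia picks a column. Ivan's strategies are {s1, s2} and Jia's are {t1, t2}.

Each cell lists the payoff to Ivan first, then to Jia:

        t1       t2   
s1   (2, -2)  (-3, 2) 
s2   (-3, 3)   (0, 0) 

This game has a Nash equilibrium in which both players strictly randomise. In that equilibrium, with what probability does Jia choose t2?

Let y be the probability that Jia plays t1. In a completely mixed equilibrium, Ivan must be indifferent between s1 and s2.
Ivan's expected payoff from s1 is 2y − 3(1−y); from s2 it is −3y.
Setting these equal: 5y − 3 = −3y, so y = 3/8.
Therefore Jia plays t2 with probability 1 − 3/8 = 5/8.

5/8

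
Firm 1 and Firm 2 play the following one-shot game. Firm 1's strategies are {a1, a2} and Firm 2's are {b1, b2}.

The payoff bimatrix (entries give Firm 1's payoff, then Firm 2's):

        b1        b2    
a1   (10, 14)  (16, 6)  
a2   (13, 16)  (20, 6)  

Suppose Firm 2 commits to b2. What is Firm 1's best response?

a2

Against b2, Firm 1 earns 16 from a1 and 20 from a2.
So a2 is the best response.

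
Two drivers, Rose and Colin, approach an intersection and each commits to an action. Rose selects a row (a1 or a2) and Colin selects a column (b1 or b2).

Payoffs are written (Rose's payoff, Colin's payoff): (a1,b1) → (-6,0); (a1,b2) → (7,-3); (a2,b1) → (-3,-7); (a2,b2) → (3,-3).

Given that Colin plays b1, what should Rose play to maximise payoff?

Against b1, Rose earns -6 from a1 and -3 from a2.
So a2 is the best response.

a2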